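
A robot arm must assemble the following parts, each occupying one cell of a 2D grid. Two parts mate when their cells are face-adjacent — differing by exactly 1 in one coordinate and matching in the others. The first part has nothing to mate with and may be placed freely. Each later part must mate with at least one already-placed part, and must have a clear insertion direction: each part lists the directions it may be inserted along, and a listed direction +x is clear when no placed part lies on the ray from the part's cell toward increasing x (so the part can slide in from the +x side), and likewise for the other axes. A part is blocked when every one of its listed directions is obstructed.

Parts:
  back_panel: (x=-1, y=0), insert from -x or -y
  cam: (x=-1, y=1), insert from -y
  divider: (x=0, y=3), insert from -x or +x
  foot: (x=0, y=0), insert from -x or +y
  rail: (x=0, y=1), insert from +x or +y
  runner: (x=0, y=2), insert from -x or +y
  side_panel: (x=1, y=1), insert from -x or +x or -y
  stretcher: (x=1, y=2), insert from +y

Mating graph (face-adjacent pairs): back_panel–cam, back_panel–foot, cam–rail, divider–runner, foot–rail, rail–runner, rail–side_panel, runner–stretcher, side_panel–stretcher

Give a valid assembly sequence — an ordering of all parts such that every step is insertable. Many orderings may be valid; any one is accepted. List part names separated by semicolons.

1. divider@(0, 3) [-x clear] — {divider}
2. runner@(0, 2) [-x clear] — {divider, runner}
3. stretcher@(1, 2) [+y clear] — {divider, runner, stretcher}
4. rail@(0, 1) [+x clear] — {divider, rail, runner, stretcher}
5. side_panel@(1, 1) [+x clear] — {divider, rail, runner, side_panel, stretcher}
6. foot@(0, 0) [-x clear] — {divider, foot, rail, runner, side_panel, stretcher}
7. cam@(-1, 1) [-y clear] — {cam, divider, foot, rail, runner, side_panel, stretcher}
8. back_panel@(-1, 0) [-x clear] — {back_panel, cam, divider, foot, rail, runner, side_panel, stretcher}

divider; runner; stretcher; rail; side_panel; foot; cam; back_panel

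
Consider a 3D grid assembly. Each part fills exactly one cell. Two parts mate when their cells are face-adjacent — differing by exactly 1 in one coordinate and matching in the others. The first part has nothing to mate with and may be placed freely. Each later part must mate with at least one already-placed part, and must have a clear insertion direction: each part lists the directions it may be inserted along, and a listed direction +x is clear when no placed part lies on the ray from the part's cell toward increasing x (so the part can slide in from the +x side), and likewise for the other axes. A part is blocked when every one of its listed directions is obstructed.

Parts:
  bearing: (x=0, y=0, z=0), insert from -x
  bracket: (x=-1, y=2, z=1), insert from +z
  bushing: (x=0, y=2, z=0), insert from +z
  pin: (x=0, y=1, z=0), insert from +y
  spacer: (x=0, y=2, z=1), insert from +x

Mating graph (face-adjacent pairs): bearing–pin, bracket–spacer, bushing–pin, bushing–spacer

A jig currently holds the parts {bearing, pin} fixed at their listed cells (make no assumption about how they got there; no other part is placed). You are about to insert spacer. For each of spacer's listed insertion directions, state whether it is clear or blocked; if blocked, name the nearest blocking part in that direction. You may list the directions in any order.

+x: clear

+x: ray from spacer(0, 2, 1) has no placed part ⇒ clear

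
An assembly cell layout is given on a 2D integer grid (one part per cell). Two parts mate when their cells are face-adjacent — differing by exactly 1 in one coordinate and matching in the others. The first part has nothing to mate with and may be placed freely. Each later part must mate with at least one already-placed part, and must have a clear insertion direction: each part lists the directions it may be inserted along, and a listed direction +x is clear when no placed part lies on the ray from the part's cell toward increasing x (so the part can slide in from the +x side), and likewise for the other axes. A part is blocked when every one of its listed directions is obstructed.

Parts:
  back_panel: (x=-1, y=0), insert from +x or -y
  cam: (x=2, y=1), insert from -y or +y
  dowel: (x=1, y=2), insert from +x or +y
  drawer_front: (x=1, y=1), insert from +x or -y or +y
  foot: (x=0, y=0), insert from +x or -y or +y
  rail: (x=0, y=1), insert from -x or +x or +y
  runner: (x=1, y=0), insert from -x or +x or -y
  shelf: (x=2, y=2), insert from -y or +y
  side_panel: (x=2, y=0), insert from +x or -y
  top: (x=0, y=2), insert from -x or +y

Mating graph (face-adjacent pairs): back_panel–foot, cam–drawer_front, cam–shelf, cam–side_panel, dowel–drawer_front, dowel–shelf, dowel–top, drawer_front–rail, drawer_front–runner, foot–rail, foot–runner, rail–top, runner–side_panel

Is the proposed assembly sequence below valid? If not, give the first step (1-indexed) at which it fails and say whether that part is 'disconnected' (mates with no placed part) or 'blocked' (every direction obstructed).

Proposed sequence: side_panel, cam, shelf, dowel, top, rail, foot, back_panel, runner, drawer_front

Invalid at step 10 (blocked)

1. side_panel@(2, 0) [+x clear] — {side_panel}
2. cam@(2, 1) [+y clear] — {cam, side_panel}
3. shelf@(2, 2) [+y clear] — {cam, shelf, side_panel}
4. dowel@(1, 2) [+y clear] — {cam, dowel, shelf, side_panel}
5. top@(0, 2) [-x clear] — {cam, dowel, shelf, side_panel, top}
6. rail@(0, 1) [-x clear] — {cam, dowel, rail, shelf, side_panel, top}
7. foot@(0, 0) [-y clear] — {cam, dowel, foot, rail, shelf, side_panel, top}
8. back_panel@(-1, 0) [-y clear] — {back_panel, cam, dowel, foot, rail, shelf, side_panel, top}
9. runner@(1, 0) [-y clear] — {back_panel, cam, dowel, foot, rail, runner, shelf, side_panel, top}
10. drawer_front@(1, 1) — +x/-y/+y all obstructed ⇒ blocked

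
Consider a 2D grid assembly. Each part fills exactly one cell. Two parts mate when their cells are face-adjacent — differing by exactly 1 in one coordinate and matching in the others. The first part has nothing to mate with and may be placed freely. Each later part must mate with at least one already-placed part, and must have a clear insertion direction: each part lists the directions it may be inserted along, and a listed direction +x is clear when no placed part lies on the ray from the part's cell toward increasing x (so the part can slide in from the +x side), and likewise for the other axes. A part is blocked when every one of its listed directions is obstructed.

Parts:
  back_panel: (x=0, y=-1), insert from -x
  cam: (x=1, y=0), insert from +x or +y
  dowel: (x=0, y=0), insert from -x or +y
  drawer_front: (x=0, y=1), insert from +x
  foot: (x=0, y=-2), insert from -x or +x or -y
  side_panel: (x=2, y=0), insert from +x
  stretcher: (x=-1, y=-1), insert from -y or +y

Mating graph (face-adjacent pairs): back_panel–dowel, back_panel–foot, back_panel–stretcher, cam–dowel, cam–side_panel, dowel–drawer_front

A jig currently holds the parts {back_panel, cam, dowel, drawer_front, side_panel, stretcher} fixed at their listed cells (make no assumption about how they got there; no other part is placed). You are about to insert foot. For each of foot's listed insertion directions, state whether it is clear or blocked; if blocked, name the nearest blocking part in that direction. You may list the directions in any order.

+x: clear; -x: clear; -y: clear

-x: ray from foot(0, -2) has no placed part ⇒ clear
+x: ray from foot(0, -2) has no placed part ⇒ clear
-y: ray from foot(0, -2) has no placed part ⇒ clear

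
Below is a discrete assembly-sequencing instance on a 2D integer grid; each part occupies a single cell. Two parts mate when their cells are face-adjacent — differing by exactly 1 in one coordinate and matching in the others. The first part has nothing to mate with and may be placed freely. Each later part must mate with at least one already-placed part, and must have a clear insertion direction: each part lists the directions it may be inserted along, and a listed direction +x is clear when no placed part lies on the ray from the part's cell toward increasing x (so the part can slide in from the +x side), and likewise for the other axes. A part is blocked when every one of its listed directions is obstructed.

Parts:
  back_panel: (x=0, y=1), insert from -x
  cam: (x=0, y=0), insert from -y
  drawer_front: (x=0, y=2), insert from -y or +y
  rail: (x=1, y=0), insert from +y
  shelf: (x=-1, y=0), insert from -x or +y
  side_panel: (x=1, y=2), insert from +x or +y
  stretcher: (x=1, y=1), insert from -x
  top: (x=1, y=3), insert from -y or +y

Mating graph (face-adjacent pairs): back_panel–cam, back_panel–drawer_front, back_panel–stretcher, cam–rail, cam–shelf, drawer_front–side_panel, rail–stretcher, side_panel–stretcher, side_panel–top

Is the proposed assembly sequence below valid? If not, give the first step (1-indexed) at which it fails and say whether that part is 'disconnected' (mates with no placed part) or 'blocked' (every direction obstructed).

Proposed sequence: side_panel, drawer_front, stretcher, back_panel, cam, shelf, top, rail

1. side_panel@(1, 2) [+x clear] — {side_panel}
2. drawer_front@(0, 2) [-y clear] — {drawer_front, side_panel}
3. stretcher@(1, 1) [-x clear] — {drawer_front, side_panel, stretcher}
4. back_panel@(0, 1) [-x clear] — {back_panel, drawer_front, side_panel, stretcher}
5. cam@(0, 0) [-y clear] — {back_panel, cam, drawer_front, side_panel, stretcher}
6. shelf@(-1, 0) [-x clear] — {back_panel, cam, drawer_front, shelf, side_panel, stretcher}
7. top@(1, 3) [+y clear] — {back_panel, cam, drawer_front, shelf, side_panel, stretcher, top}
8. rail@(1, 0) — +y all obstructed ⇒ blocked

Invalid at step 8 (blocked)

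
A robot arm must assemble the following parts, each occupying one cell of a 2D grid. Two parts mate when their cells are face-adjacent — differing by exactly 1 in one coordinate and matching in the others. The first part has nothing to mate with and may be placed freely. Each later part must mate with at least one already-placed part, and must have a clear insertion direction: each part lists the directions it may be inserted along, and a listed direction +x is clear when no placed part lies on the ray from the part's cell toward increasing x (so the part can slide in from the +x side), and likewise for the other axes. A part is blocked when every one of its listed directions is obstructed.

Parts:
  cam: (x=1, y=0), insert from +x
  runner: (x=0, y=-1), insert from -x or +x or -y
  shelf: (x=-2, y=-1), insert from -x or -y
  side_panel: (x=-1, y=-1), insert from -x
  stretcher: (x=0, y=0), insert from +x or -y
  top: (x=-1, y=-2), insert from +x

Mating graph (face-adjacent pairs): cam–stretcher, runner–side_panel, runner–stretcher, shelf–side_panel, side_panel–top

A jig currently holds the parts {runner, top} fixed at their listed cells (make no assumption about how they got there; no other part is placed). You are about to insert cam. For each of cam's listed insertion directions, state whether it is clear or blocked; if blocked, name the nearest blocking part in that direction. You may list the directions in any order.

+x: clear

+x: ray from cam(1, 0) has no placed part ⇒ clear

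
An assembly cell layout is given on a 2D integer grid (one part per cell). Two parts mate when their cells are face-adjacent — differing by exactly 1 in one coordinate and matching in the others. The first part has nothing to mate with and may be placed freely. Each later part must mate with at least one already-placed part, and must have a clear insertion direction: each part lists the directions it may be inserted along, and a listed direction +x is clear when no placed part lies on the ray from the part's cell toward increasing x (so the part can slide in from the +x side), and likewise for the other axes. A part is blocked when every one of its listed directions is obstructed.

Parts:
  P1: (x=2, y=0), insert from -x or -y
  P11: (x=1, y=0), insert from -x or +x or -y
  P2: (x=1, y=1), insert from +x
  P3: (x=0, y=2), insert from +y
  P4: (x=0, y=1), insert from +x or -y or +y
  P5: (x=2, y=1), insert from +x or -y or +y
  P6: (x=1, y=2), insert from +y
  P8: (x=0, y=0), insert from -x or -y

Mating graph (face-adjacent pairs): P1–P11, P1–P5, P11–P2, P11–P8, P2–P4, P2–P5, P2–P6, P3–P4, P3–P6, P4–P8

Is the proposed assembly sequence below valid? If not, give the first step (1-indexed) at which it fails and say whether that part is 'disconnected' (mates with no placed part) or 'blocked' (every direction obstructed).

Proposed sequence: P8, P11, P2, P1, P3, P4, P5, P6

Invalid at step 5 (disconnected)

1. P8@(0, 0) [-x clear] — {P8}
2. P11@(1, 0) [+x clear] — {P11, P8}
3. P2@(1, 1) [+x clear] — {P11, P2, P8}
4. P1@(2, 0) [-y clear] — {P1, P11, P2, P8}
5. P3@(0, 2) — no placed neighbour ⇒ disconnected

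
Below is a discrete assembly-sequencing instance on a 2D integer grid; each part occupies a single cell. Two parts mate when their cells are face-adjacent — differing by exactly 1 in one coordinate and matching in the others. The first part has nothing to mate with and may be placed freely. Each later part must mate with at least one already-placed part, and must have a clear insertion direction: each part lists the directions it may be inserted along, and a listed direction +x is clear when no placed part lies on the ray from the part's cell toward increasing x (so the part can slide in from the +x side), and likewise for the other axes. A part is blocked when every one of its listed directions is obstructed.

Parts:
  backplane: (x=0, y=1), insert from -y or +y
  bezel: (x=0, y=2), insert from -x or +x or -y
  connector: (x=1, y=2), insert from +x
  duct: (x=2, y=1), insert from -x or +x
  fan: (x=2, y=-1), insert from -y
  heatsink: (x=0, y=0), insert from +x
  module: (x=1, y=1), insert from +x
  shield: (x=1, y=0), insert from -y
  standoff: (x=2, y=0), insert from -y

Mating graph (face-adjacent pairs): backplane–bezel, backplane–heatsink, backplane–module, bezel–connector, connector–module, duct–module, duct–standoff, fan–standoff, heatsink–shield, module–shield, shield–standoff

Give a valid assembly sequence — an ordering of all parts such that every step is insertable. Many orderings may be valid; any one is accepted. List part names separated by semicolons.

bezel; connector; backplane; heatsink; shield; standoff; fan; module; duct

1. bezel@(0, 2) [-x clear] — {bezel}
2. connector@(1, 2) [+x clear] — {bezel, connector}
3. backplane@(0, 1) [-y clear] — {backplane, bezel, connector}
4. heatsink@(0, 0) [+x clear] — {backplane, bezel, connector, heatsink}
5. shield@(1, 0) [-y clear] — {backplane, bezel, connector, heatsink, shield}
6. standoff@(2, 0) [-y clear] — {backplane, bezel, connector, heatsink, shield, standoff}
7. fan@(2, -1) [-y clear] — {backplane, bezel, connector, fan, heatsink, shield, standoff}
8. module@(1, 1) [+x clear] — {backplane, bezel, connector, fan, heatsink, module, shield, standoff}
9. duct@(2, 1) [+x clear] — {backplane, bezel, connector, duct, fan, heatsink, module, shield, standoff}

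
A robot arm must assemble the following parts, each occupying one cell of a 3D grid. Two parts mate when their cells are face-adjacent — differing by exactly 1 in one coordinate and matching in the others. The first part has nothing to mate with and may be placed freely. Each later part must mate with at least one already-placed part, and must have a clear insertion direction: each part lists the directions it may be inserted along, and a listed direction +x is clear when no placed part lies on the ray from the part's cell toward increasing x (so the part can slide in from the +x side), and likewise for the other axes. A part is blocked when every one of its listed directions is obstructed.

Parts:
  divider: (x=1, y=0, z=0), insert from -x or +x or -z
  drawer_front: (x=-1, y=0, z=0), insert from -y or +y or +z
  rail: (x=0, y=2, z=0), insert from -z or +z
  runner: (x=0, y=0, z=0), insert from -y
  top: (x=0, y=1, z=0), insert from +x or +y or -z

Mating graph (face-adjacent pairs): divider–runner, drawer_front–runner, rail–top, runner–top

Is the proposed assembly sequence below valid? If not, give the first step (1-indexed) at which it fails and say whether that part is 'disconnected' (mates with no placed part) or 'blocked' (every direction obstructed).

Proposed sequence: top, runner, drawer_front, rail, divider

1. top@(0, 1, 0) [+x clear] — {top}
2. runner@(0, 0, 0) [-y clear] — {runner, top}
3. drawer_front@(-1, 0, 0) [-y clear] — {drawer_front, runner, top}
4. rail@(0, 2, 0) [-z clear] — {drawer_front, rail, runner, top}
5. divider@(1, 0, 0) [+x clear] — {divider, drawer_front, rail, runner, top}

Valid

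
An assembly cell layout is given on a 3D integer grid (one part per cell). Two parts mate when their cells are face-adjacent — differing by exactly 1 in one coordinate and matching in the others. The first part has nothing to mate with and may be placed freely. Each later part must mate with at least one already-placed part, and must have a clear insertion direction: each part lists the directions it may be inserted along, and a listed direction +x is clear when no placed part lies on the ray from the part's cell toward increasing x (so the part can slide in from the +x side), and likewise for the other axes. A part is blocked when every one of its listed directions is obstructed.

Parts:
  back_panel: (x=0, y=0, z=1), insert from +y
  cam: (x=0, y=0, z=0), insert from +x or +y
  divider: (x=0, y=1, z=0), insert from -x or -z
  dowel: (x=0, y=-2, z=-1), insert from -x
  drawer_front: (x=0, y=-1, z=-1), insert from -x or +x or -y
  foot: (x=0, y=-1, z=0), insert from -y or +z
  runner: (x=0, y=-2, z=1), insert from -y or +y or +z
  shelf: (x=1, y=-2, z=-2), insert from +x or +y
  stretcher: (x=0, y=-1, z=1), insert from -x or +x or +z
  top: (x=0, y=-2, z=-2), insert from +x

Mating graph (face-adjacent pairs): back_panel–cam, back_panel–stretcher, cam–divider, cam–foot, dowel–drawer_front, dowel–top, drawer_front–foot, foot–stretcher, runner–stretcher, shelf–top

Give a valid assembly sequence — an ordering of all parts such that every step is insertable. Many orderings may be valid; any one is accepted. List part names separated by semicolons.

back_panel; stretcher; runner; foot; drawer_front; dowel; top; shelf; cam; divider

1. back_panel@(0, 0, 1) [+y clear] — {back_panel}
2. stretcher@(0, -1, 1) [-x clear] — {back_panel, stretcher}
3. runner@(0, -2, 1) [-y clear] — {back_panel, runner, stretcher}
4. foot@(0, -1, 0) [-y clear] — {back_panel, foot, runner, stretcher}
5. drawer_front@(0, -1, -1) [-x clear] — {back_panel, drawer_front, foot, runner, stretcher}
6. dowel@(0, -2, -1) [-x clear] — {back_panel, dowel, drawer_front, foot, runner, stretcher}
7. top@(0, -2, -2) [+x clear] — {back_panel, dowel, drawer_front, foot, runner, stretcher, top}
8. shelf@(1, -2, -2) [+x clear] — {back_panel, dowel, drawer_front, foot, runner, shelf, stretcher, top}
9. cam@(0, 0, 0) [+x clear] — {back_panel, cam, dowel, drawer_front, foot, runner, shelf, stretcher, top}
10. divider@(0, 1, 0) [-x clear] — {back_panel, cam, divider, dowel, drawer_front, foot, runner, shelf, stretcher, top}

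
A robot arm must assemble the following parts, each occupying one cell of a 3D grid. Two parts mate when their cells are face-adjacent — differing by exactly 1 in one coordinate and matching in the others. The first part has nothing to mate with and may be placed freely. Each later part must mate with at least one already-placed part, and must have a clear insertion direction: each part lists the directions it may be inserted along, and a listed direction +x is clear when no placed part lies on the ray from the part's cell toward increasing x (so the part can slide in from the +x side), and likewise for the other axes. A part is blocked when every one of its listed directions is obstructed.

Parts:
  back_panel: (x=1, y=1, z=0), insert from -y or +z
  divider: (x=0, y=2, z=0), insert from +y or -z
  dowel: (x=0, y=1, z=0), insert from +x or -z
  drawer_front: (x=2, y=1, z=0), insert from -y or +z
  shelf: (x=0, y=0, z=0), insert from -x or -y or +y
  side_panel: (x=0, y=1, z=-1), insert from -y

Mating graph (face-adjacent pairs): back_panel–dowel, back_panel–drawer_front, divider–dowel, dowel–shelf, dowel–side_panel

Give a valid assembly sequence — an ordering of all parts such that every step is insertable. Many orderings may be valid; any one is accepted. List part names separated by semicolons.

divider; dowel; side_panel; shelf; back_panel; drawer_front

1. divider@(0, 2, 0) [+y clear] — {divider}
2. dowel@(0, 1, 0) [+x clear] — {divider, dowel}
3. side_panel@(0, 1, -1) [-y clear] — {divider, dowel, side_panel}
4. shelf@(0, 0, 0) [-x clear] — {divider, dowel, shelf, side_panel}
5. back_panel@(1, 1, 0) [-y clear] — {back_panel, divider, dowel, shelf, side_panel}
6. drawer_front@(2, 1, 0) [-y clear] — {back_panel, divider, dowel, drawer_front, shelf, side_panel}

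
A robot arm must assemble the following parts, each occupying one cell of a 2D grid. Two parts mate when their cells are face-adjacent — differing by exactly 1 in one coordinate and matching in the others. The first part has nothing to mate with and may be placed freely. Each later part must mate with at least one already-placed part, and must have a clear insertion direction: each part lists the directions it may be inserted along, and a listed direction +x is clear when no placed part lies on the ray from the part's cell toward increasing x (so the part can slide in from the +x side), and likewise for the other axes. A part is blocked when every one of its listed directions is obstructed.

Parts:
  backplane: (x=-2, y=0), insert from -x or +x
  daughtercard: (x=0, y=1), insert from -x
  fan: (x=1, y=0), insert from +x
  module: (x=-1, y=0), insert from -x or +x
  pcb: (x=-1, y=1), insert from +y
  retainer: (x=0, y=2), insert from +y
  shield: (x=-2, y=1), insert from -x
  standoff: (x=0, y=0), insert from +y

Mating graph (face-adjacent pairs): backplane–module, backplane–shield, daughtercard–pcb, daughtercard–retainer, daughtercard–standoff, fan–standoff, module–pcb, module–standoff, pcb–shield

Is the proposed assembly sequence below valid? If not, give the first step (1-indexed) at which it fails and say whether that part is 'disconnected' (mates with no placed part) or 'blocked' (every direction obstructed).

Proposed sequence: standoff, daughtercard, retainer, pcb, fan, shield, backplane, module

1. standoff@(0, 0) [+y clear] — {standoff}
2. daughtercard@(0, 1) [-x clear] — {daughtercard, standoff}
3. retainer@(0, 2) [+y clear] — {daughtercard, retainer, standoff}
4. pcb@(-1, 1) [+y clear] — {daughtercard, pcb, retainer, standoff}
5. fan@(1, 0) [+x clear] — {daughtercard, fan, pcb, retainer, standoff}
6. shield@(-2, 1) [-x clear] — {daughtercard, fan, pcb, retainer, shield, standoff}
7. backplane@(-2, 0) [-x clear] — {backplane, daughtercard, fan, pcb, retainer, shield, standoff}
8. module@(-1, 0) — -x/+x all obstructed ⇒ blocked

Invalid at step 8 (blocked)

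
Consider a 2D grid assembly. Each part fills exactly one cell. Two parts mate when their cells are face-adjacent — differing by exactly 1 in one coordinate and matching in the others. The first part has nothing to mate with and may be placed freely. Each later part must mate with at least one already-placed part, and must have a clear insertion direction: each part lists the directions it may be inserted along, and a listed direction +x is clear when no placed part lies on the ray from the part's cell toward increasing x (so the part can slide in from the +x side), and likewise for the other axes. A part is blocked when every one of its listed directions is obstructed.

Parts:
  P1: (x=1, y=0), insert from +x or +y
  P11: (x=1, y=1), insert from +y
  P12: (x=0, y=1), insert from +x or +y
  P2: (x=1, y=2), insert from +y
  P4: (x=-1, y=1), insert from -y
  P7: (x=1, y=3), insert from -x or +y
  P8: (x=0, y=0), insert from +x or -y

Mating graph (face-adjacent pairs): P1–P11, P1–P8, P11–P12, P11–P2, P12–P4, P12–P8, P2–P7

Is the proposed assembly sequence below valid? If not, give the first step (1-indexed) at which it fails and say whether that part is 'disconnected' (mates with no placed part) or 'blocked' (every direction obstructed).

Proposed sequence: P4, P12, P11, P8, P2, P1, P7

1. P4@(-1, 1) [-y clear] — {P4}
2. P12@(0, 1) [+x clear] — {P12, P4}
3. P11@(1, 1) [+y clear] — {P11, P12, P4}
4. P8@(0, 0) [+x clear] — {P11, P12, P4, P8}
5. P2@(1, 2) [+y clear] — {P11, P12, P2, P4, P8}
6. P1@(1, 0) [+x clear] — {P1, P11, P12, P2, P4, P8}
7. P7@(1, 3) [-x clear] — {P1, P11, P12, P2, P4, P7, P8}

Valid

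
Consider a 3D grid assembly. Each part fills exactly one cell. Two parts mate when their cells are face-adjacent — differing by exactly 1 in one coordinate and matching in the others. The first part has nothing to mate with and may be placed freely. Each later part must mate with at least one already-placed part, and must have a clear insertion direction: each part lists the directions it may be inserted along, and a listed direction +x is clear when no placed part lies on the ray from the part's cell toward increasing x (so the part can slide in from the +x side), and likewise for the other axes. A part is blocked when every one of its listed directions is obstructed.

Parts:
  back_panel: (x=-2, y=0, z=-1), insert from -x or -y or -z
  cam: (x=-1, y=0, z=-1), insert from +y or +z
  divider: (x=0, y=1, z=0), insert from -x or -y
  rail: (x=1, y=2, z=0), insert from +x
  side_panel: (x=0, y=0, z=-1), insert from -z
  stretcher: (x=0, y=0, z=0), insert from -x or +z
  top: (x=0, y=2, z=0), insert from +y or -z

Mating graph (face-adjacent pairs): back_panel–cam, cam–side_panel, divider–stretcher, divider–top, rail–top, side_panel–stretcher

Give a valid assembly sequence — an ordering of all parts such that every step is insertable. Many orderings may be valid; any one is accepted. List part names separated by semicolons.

1. top@(0, 2, 0) [+y clear] — {top}
2. divider@(0, 1, 0) [-x clear] — {divider, top}
3. stretcher@(0, 0, 0) [-x clear] — {divider, stretcher, top}
4. side_panel@(0, 0, -1) [-z clear] — {divider, side_panel, stretcher, top}
5. cam@(-1, 0, -1) [+y clear] — {cam, divider, side_panel, stretcher, top}
6. back_panel@(-2, 0, -1) [-x clear] — {back_panel, cam, divider, side_panel, stretcher, top}
7. rail@(1, 2, 0) [+x clear] — {back_panel, cam, divider, rail, side_panel, stretcher, top}

top; divider; stretcher; side_panel; cam; back_panel; rail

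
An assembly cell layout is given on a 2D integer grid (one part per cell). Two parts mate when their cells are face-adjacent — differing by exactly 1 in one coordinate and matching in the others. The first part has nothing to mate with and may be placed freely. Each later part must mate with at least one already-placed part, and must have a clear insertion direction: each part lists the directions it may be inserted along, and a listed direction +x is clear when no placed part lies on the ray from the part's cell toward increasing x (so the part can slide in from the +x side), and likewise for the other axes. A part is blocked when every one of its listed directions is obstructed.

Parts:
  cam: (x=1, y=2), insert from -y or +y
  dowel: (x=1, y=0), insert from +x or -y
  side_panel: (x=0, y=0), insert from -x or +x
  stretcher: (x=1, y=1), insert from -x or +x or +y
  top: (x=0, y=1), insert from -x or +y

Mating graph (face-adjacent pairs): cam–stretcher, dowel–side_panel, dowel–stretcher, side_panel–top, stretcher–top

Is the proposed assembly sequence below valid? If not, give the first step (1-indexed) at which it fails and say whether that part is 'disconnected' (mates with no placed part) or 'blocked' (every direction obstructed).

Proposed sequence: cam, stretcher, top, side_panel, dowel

1. cam@(1, 2) [-y clear] — {cam}
2. stretcher@(1, 1) [-x clear] — {cam, stretcher}
3. top@(0, 1) [-x clear] — {cam, stretcher, top}
4. side_panel@(0, 0) [-x clear] — {cam, side_panel, stretcher, top}
5. dowel@(1, 0) [+x clear] — {cam, dowel, side_panel, stretcher, top}

Valid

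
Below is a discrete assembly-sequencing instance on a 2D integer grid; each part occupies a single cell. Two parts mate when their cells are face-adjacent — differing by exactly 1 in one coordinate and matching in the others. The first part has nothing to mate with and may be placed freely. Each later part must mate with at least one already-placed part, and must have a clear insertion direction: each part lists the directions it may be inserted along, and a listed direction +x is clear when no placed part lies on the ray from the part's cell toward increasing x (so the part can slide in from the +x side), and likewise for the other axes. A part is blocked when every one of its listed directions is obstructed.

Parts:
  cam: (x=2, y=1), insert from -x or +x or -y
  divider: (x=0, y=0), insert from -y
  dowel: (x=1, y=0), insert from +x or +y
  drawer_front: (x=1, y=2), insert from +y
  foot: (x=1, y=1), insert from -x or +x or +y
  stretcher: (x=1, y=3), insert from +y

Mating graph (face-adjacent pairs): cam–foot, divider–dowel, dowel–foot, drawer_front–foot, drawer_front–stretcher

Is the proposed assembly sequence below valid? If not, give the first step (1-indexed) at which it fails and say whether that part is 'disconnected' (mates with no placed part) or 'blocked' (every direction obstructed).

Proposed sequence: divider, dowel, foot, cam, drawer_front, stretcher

Valid

1. divider@(0, 0) [-y clear] — {divider}
2. dowel@(1, 0) [+x clear] — {divider, dowel}
3. foot@(1, 1) [-x clear] — {divider, dowel, foot}
4. cam@(2, 1) [+x clear] — {cam, divider, dowel, foot}
5. drawer_front@(1, 2) [+y clear] — {cam, divider, dowel, drawer_front, foot}
6. stretcher@(1, 3) [+y clear] — {cam, divider, dowel, drawer_front, foot, stretcher}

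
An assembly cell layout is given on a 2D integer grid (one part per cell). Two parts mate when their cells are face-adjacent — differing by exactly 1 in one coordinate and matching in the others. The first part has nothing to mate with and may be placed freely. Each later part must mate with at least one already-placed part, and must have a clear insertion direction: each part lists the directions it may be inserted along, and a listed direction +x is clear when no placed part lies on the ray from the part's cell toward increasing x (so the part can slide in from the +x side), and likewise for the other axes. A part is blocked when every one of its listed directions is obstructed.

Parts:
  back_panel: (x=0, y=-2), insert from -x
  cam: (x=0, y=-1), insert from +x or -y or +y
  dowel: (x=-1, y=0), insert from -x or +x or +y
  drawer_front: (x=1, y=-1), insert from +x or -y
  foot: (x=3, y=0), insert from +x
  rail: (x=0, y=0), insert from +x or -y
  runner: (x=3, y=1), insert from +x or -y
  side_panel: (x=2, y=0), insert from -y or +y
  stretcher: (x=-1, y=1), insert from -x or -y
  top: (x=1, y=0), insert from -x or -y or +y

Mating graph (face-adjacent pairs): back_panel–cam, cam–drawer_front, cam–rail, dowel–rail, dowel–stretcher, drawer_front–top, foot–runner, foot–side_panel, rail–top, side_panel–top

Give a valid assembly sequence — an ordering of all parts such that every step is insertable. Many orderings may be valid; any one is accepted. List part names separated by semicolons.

1. top@(1, 0) [-x clear] — {top}
2. rail@(0, 0) [-y clear] — {rail, top}
3. cam@(0, -1) [+x clear] — {cam, rail, top}
4. side_panel@(2, 0) [-y clear] — {cam, rail, side_panel, top}
5. foot@(3, 0) [+x clear] — {cam, foot, rail, side_panel, top}
6. runner@(3, 1) [+x clear] — {cam, foot, rail, runner, side_panel, top}
7. back_panel@(0, -2) [-x clear] — {back_panel, cam, foot, rail, runner, side_panel, top}
8. drawer_front@(1, -1) [+x clear] — {back_panel, cam, drawer_front, foot, rail, runner, side_panel, top}
9. dowel@(-1, 0) [-x clear] — {back_panel, cam, dowel, drawer_front, foot, rail, runner, side_panel, top}
10. stretcher@(-1, 1) [-x clear] — {back_panel, cam, dowel, drawer_front, foot, rail, runner, side_panel, stretcher, top}

top; rail; cam; side_panel; foot; runner; back_panel; drawer_front; dowel; stretcher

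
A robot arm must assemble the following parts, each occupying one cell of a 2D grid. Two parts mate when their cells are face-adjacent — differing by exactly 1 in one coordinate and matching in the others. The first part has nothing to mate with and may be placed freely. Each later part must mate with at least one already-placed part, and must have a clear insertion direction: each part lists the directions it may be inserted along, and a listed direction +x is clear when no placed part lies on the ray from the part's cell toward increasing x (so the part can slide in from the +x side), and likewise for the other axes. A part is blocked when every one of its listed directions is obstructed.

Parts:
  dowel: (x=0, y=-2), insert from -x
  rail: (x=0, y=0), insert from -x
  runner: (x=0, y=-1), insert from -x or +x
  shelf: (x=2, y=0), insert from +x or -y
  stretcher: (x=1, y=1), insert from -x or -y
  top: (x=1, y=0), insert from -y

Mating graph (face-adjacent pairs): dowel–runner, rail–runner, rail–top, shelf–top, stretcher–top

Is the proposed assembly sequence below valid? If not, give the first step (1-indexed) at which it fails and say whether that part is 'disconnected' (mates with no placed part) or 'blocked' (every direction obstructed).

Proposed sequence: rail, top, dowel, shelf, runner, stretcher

Invalid at step 3 (disconnected)

1. rail@(0, 0) [-x clear] — {rail}
2. top@(1, 0) [-y clear] — {rail, top}
3. dowel@(0, -2) — no placed neighbour ⇒ disconnected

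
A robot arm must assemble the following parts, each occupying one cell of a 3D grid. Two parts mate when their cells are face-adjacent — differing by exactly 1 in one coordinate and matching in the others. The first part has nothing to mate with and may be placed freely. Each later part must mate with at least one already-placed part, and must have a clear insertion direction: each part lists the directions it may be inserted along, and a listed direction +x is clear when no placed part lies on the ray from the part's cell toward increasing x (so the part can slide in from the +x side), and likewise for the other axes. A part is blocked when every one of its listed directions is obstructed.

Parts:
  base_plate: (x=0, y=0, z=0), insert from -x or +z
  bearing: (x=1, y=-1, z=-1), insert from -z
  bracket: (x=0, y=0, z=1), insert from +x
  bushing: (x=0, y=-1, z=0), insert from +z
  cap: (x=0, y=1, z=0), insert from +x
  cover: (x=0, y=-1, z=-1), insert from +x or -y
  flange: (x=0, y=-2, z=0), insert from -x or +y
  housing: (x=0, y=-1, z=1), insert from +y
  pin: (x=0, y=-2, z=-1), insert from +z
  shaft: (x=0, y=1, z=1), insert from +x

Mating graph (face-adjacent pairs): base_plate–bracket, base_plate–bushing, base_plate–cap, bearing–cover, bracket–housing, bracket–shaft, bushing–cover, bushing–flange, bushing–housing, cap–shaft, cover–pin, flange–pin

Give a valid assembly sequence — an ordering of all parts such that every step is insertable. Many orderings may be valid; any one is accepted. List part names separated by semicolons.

1. cover@(0, -1, -1) [+x clear] — {cover}
2. pin@(0, -2, -1) [+z clear] — {cover, pin}
3. flange@(0, -2, 0) [-x clear] — {cover, flange, pin}
4. bearing@(1, -1, -1) [-z clear] — {bearing, cover, flange, pin}
5. bushing@(0, -1, 0) [+z clear] — {bearing, bushing, cover, flange, pin}
6. housing@(0, -1, 1) [+y clear] — {bearing, bushing, cover, flange, housing, pin}
7. base_plate@(0, 0, 0) [-x clear] — {base_plate, bearing, bushing, cover, flange, housing, pin}
8. cap@(0, 1, 0) [+x clear] — {base_plate, bearing, bushing, cap, cover, flange, housing, pin}
9. bracket@(0, 0, 1) [+x clear] — {base_plate, bearing, bracket, bushing, cap, cover, flange, housing, pin}
10. shaft@(0, 1, 1) [+x clear] — {base_plate, bearing, bracket, bushing, cap, cover, flange, housing, pin, shaft}

cover; pin; flange; bearing; bushing; housing; base_plate; cap; bracket; shaft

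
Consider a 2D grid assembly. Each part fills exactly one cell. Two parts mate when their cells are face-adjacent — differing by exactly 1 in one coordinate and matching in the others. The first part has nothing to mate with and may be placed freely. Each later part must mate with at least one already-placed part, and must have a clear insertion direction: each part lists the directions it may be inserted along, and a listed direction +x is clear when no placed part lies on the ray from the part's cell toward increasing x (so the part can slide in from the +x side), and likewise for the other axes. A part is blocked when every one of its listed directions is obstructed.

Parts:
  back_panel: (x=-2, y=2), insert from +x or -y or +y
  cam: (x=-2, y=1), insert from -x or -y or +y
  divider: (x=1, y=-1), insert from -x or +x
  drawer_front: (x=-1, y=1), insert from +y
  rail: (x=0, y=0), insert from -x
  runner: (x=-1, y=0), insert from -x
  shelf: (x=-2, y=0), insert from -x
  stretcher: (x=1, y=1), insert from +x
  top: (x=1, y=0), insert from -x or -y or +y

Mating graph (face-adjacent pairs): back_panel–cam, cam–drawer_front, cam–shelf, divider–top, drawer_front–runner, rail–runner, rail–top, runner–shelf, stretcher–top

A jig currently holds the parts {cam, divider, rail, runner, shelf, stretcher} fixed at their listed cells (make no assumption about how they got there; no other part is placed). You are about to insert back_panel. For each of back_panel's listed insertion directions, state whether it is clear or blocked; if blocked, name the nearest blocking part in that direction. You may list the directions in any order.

+x: clear; +y: clear; -y: blocked by cam

+x: ray from back_panel(-2, 2) has no placed part ⇒ clear
-y: nearest on ray is cam@(-2, 1) ⇒ blocked
+y: ray from back_panel(-2, 2) has no placed part ⇒ clear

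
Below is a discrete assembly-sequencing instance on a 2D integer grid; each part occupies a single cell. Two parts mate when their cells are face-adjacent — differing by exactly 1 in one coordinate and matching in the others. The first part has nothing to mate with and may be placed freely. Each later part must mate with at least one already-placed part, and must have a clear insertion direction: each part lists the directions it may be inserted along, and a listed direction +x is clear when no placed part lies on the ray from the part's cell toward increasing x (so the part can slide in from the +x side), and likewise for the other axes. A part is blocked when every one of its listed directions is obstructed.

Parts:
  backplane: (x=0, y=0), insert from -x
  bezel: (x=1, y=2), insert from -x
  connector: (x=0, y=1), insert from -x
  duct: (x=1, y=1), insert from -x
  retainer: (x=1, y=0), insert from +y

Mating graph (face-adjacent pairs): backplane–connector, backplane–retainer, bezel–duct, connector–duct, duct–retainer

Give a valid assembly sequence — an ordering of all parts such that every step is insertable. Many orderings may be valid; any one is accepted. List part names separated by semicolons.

1. retainer@(1, 0) [+y clear] — {retainer}
2. backplane@(0, 0) [-x clear] — {backplane, retainer}
3. duct@(1, 1) [-x clear] — {backplane, duct, retainer}
4. bezel@(1, 2) [-x clear] — {backplane, bezel, duct, retainer}
5. connector@(0, 1) [-x clear] — {backplane, bezel, connector, duct, retainer}

retainer; backplane; duct; bezel; connector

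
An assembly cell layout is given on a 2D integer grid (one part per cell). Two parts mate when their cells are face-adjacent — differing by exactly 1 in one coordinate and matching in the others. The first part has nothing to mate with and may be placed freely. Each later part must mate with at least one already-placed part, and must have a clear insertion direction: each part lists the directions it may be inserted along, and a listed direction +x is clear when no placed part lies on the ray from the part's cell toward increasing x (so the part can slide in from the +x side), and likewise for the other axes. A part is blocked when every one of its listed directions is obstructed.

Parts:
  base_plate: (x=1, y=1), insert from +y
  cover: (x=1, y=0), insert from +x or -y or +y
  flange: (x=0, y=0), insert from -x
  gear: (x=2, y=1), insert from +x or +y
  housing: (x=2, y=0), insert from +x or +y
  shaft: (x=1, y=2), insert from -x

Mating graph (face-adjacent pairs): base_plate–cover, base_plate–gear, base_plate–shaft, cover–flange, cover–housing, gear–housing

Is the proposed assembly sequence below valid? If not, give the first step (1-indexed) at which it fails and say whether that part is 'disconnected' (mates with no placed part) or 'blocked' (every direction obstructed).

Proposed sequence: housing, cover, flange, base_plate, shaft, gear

Valid

1. housing@(2, 0) [+x clear] — {housing}
2. cover@(1, 0) [-y clear] — {cover, housing}
3. flange@(0, 0) [-x clear] — {cover, flange, housing}
4. base_plate@(1, 1) [+y clear] — {base_plate, cover, flange, housing}
5. shaft@(1, 2) [-x clear] — {base_plate, cover, flange, housing, shaft}
6. gear@(2, 1) [+x clear] — {base_plate, cover, flange, gear, housing, shaft}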